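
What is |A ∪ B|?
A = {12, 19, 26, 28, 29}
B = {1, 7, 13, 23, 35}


Set A = {12, 19, 26, 28, 29}, |A| = 5
Set B = {1, 7, 13, 23, 35}, |B| = 5
A ∩ B = {}, |A ∩ B| = 0
|A ∪ B| = |A| + |B| - |A ∩ B| = 5 + 5 - 0 = 10

10


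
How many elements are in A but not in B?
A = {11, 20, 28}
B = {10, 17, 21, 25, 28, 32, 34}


Set A = {11, 20, 28}
Set B = {10, 17, 21, 25, 28, 32, 34}
A \ B = {11, 20}
|A \ B| = 2

2


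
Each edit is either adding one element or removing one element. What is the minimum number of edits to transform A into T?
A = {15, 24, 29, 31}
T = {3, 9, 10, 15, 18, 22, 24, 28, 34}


Set A = {15, 24, 29, 31}
Set T = {3, 9, 10, 15, 18, 22, 24, 28, 34}
Elements to remove from A (in A, not in T): {29, 31} → 2 removals
Elements to add to A (in T, not in A): {3, 9, 10, 18, 22, 28, 34} → 7 additions
Total edits = 2 + 7 = 9

9


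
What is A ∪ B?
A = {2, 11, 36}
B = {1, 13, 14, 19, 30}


Set A = {2, 11, 36}
Set B = {1, 13, 14, 19, 30}
A ∪ B includes all elements in either set.
Elements from A: {2, 11, 36}
Elements from B not already included: {1, 13, 14, 19, 30}
A ∪ B = {1, 2, 11, 13, 14, 19, 30, 36}

{1, 2, 11, 13, 14, 19, 30, 36}


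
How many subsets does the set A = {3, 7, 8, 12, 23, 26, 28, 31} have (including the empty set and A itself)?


Set A = {3, 7, 8, 12, 23, 26, 28, 31}
|A| = 8
The power set P(A) contains all subsets of A.
|P(A)| = 2^|A| = 2^8 = 256

256


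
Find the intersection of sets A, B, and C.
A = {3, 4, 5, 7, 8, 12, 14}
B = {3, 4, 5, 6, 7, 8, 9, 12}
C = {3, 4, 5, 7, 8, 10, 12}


Set A = {3, 4, 5, 7, 8, 12, 14}
Set B = {3, 4, 5, 6, 7, 8, 9, 12}
Set C = {3, 4, 5, 7, 8, 10, 12}
First, A ∩ B = {3, 4, 5, 7, 8, 12}
Then, (A ∩ B) ∩ C = {3, 4, 5, 7, 8, 12}

{3, 4, 5, 7, 8, 12}


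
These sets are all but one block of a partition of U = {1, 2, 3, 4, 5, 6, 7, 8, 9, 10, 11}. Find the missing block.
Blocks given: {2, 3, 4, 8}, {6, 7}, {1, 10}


U = {1, 2, 3, 4, 5, 6, 7, 8, 9, 10, 11}
Shown blocks: {2, 3, 4, 8}, {6, 7}, {1, 10}
A partition's blocks are pairwise disjoint and cover U, so the missing block = U \ (union of shown blocks).
Union of shown blocks: {1, 2, 3, 4, 6, 7, 8, 10}
Missing block = U \ (union) = {5, 9, 11}

{5, 9, 11}


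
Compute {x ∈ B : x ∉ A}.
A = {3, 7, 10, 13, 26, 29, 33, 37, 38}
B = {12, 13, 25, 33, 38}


Set A = {3, 7, 10, 13, 26, 29, 33, 37, 38}
Set B = {12, 13, 25, 33, 38}
Check each element of B against A:
12 ∉ A (include), 13 ∈ A, 25 ∉ A (include), 33 ∈ A, 38 ∈ A
Elements of B not in A: {12, 25}

{12, 25}


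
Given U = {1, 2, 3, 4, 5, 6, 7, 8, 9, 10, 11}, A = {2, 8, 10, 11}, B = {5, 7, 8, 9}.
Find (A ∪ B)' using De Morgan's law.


U = {1, 2, 3, 4, 5, 6, 7, 8, 9, 10, 11}
A = {2, 8, 10, 11}, B = {5, 7, 8, 9}
A ∪ B = {2, 5, 7, 8, 9, 10, 11}
(A ∪ B)' = U \ (A ∪ B) = {1, 3, 4, 6}
Verification via A' ∩ B': A' = {1, 3, 4, 5, 6, 7, 9}, B' = {1, 2, 3, 4, 6, 10, 11}
A' ∩ B' = {1, 3, 4, 6} ✓

{1, 3, 4, 6}


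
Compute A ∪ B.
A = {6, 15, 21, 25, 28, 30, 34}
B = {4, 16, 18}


Set A = {6, 15, 21, 25, 28, 30, 34}
Set B = {4, 16, 18}
A ∪ B includes all elements in either set.
Elements from A: {6, 15, 21, 25, 28, 30, 34}
Elements from B not already included: {4, 16, 18}
A ∪ B = {4, 6, 15, 16, 18, 21, 25, 28, 30, 34}

{4, 6, 15, 16, 18, 21, 25, 28, 30, 34}


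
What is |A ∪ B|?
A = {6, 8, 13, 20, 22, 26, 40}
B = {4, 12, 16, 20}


Set A = {6, 8, 13, 20, 22, 26, 40}, |A| = 7
Set B = {4, 12, 16, 20}, |B| = 4
A ∩ B = {20}, |A ∩ B| = 1
|A ∪ B| = |A| + |B| - |A ∩ B| = 7 + 4 - 1 = 10

10


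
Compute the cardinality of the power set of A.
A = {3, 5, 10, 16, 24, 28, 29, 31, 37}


Set A = {3, 5, 10, 16, 24, 28, 29, 31, 37}
|A| = 9
The power set P(A) contains all subsets of A.
|P(A)| = 2^|A| = 2^9 = 512

512


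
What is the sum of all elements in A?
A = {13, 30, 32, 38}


Set A = {13, 30, 32, 38}
Sum = 13 + 30 + 32 + 38 = 113

113


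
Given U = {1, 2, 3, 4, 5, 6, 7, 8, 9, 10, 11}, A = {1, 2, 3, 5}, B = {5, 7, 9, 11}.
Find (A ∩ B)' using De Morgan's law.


U = {1, 2, 3, 4, 5, 6, 7, 8, 9, 10, 11}
A = {1, 2, 3, 5}, B = {5, 7, 9, 11}
A ∩ B = {5}
(A ∩ B)' = U \ (A ∩ B) = {1, 2, 3, 4, 6, 7, 8, 9, 10, 11}
Verification via A' ∪ B': A' = {4, 6, 7, 8, 9, 10, 11}, B' = {1, 2, 3, 4, 6, 8, 10}
A' ∪ B' = {1, 2, 3, 4, 6, 7, 8, 9, 10, 11} ✓

{1, 2, 3, 4, 6, 7, 8, 9, 10, 11}


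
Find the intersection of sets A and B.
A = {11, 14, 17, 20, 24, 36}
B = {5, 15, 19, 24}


Set A = {11, 14, 17, 20, 24, 36}
Set B = {5, 15, 19, 24}
A ∩ B includes only elements in both sets.
Check each element of A against B:
11 ✗, 14 ✗, 17 ✗, 20 ✗, 24 ✓, 36 ✗
A ∩ B = {24}

{24}


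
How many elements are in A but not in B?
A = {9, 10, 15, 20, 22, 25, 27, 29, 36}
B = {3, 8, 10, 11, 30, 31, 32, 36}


Set A = {9, 10, 15, 20, 22, 25, 27, 29, 36}
Set B = {3, 8, 10, 11, 30, 31, 32, 36}
A \ B = {9, 15, 20, 22, 25, 27, 29}
|A \ B| = 7

7


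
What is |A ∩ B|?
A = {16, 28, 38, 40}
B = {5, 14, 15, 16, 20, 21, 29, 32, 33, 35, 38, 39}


Set A = {16, 28, 38, 40}
Set B = {5, 14, 15, 16, 20, 21, 29, 32, 33, 35, 38, 39}
A ∩ B = {16, 38}
|A ∩ B| = 2

2


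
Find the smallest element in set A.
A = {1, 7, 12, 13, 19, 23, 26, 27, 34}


Set A = {1, 7, 12, 13, 19, 23, 26, 27, 34}
Elements in ascending order: 1, 7, 12, 13, 19, 23, 26, 27, 34
The smallest element is 1.

1


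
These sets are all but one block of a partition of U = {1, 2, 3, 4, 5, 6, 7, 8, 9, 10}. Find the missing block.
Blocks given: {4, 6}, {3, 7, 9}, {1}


U = {1, 2, 3, 4, 5, 6, 7, 8, 9, 10}
Shown blocks: {4, 6}, {3, 7, 9}, {1}
A partition's blocks are pairwise disjoint and cover U, so the missing block = U \ (union of shown blocks).
Union of shown blocks: {1, 3, 4, 6, 7, 9}
Missing block = U \ (union) = {2, 5, 8, 10}

{2, 5, 8, 10}


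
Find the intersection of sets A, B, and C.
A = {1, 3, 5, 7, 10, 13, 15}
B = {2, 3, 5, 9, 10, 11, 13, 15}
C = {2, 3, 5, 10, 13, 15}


Set A = {1, 3, 5, 7, 10, 13, 15}
Set B = {2, 3, 5, 9, 10, 11, 13, 15}
Set C = {2, 3, 5, 10, 13, 15}
First, A ∩ B = {3, 5, 10, 13, 15}
Then, (A ∩ B) ∩ C = {3, 5, 10, 13, 15}

{3, 5, 10, 13, 15}


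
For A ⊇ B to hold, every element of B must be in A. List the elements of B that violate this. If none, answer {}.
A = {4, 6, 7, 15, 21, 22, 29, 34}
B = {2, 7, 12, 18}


Set A = {4, 6, 7, 15, 21, 22, 29, 34}
Set B = {2, 7, 12, 18}
Check each element of B against A:
2 ∉ A (include), 7 ∈ A, 12 ∉ A (include), 18 ∉ A (include)
Elements of B not in A: {2, 12, 18}

{2, 12, 18}


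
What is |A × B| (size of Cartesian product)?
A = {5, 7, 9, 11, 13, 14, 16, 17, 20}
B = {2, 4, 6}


Set A = {5, 7, 9, 11, 13, 14, 16, 17, 20} has 9 elements.
Set B = {2, 4, 6} has 3 elements.
|A × B| = |A| × |B| = 9 × 3 = 27

27


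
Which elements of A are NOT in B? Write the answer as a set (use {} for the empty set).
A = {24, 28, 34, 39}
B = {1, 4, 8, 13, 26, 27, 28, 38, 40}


Set A = {24, 28, 34, 39}
Set B = {1, 4, 8, 13, 26, 27, 28, 38, 40}
Check each element of A against B:
24 ∉ B (include), 28 ∈ B, 34 ∉ B (include), 39 ∉ B (include)
Elements of A not in B: {24, 34, 39}

{24, 34, 39}


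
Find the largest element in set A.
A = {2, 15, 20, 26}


Set A = {2, 15, 20, 26}
Elements in ascending order: 2, 15, 20, 26
The largest element is 26.

26


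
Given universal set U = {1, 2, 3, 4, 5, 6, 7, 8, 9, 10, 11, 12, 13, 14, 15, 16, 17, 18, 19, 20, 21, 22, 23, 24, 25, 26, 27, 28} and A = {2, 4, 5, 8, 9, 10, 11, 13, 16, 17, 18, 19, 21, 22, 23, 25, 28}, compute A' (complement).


Universal set U = {1, 2, 3, 4, 5, 6, 7, 8, 9, 10, 11, 12, 13, 14, 15, 16, 17, 18, 19, 20, 21, 22, 23, 24, 25, 26, 27, 28}
Set A = {2, 4, 5, 8, 9, 10, 11, 13, 16, 17, 18, 19, 21, 22, 23, 25, 28}
A' = U \ A = elements in U but not in A
Checking each element of U:
1 (not in A, include), 2 (in A, exclude), 3 (not in A, include), 4 (in A, exclude), 5 (in A, exclude), 6 (not in A, include), 7 (not in A, include), 8 (in A, exclude), 9 (in A, exclude), 10 (in A, exclude), 11 (in A, exclude), 12 (not in A, include), 13 (in A, exclude), 14 (not in A, include), 15 (not in A, include), 16 (in A, exclude), 17 (in A, exclude), 18 (in A, exclude), 19 (in A, exclude), 20 (not in A, include), 21 (in A, exclude), 22 (in A, exclude), 23 (in A, exclude), 24 (not in A, include), 25 (in A, exclude), 26 (not in A, include), 27 (not in A, include), 28 (in A, exclude)
A' = {1, 3, 6, 7, 12, 14, 15, 20, 24, 26, 27}

{1, 3, 6, 7, 12, 14, 15, 20, 24, 26, 27}


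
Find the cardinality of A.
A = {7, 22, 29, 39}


Set A = {7, 22, 29, 39}
Listing elements: 7, 22, 29, 39
Counting: 4 elements
|A| = 4

4


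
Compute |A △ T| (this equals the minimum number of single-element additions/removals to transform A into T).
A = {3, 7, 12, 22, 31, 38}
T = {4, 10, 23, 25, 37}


Set A = {3, 7, 12, 22, 31, 38}
Set T = {4, 10, 23, 25, 37}
Elements to remove from A (in A, not in T): {3, 7, 12, 22, 31, 38} → 6 removals
Elements to add to A (in T, not in A): {4, 10, 23, 25, 37} → 5 additions
Total edits = 6 + 5 = 11

11


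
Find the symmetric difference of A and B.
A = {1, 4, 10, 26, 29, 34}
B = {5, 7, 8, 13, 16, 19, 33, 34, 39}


Set A = {1, 4, 10, 26, 29, 34}
Set B = {5, 7, 8, 13, 16, 19, 33, 34, 39}
A △ B = (A \ B) ∪ (B \ A)
Elements in A but not B: {1, 4, 10, 26, 29}
Elements in B but not A: {5, 7, 8, 13, 16, 19, 33, 39}
A △ B = {1, 4, 5, 7, 8, 10, 13, 16, 19, 26, 29, 33, 39}

{1, 4, 5, 7, 8, 10, 13, 16, 19, 26, 29, 33, 39}


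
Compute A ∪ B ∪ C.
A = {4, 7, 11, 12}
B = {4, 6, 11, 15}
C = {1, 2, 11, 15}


Set A = {4, 7, 11, 12}
Set B = {4, 6, 11, 15}
Set C = {1, 2, 11, 15}
First, A ∪ B = {4, 6, 7, 11, 12, 15}
Then, (A ∪ B) ∪ C = {1, 2, 4, 6, 7, 11, 12, 15}

{1, 2, 4, 6, 7, 11, 12, 15}


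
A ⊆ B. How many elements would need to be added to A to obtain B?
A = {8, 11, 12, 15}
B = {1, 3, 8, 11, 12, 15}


Set A = {8, 11, 12, 15}, |A| = 4
Set B = {1, 3, 8, 11, 12, 15}, |B| = 6
Since A ⊆ B: B \ A = {1, 3}
|B| - |A| = 6 - 4 = 2

2


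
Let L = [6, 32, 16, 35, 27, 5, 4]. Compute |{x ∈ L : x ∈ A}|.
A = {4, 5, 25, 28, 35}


Set A = {4, 5, 25, 28, 35}
Candidates: [6, 32, 16, 35, 27, 5, 4]
Check each candidate:
6 ∉ A, 32 ∉ A, 16 ∉ A, 35 ∈ A, 27 ∉ A, 5 ∈ A, 4 ∈ A
Count of candidates in A: 3

3


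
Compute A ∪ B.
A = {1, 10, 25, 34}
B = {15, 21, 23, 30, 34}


Set A = {1, 10, 25, 34}
Set B = {15, 21, 23, 30, 34}
A ∪ B includes all elements in either set.
Elements from A: {1, 10, 25, 34}
Elements from B not already included: {15, 21, 23, 30}
A ∪ B = {1, 10, 15, 21, 23, 25, 30, 34}

{1, 10, 15, 21, 23, 25, 30, 34}


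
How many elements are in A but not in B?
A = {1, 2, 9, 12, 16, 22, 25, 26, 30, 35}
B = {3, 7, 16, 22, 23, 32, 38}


Set A = {1, 2, 9, 12, 16, 22, 25, 26, 30, 35}
Set B = {3, 7, 16, 22, 23, 32, 38}
A \ B = {1, 2, 9, 12, 25, 26, 30, 35}
|A \ B| = 8

8


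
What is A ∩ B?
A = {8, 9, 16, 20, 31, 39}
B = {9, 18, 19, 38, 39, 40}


Set A = {8, 9, 16, 20, 31, 39}
Set B = {9, 18, 19, 38, 39, 40}
A ∩ B includes only elements in both sets.
Check each element of A against B:
8 ✗, 9 ✓, 16 ✗, 20 ✗, 31 ✗, 39 ✓
A ∩ B = {9, 39}

{9, 39}


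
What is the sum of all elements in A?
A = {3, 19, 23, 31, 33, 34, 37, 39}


Set A = {3, 19, 23, 31, 33, 34, 37, 39}
Sum = 3 + 19 + 23 + 31 + 33 + 34 + 37 + 39 = 219

219


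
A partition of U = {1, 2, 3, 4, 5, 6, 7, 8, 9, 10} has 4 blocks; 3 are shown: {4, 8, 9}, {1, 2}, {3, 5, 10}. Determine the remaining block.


U = {1, 2, 3, 4, 5, 6, 7, 8, 9, 10}
Shown blocks: {4, 8, 9}, {1, 2}, {3, 5, 10}
A partition's blocks are pairwise disjoint and cover U, so the missing block = U \ (union of shown blocks).
Union of shown blocks: {1, 2, 3, 4, 5, 8, 9, 10}
Missing block = U \ (union) = {6, 7}

{6, 7}


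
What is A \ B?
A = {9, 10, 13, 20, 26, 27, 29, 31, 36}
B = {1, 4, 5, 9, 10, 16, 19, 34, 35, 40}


Set A = {9, 10, 13, 20, 26, 27, 29, 31, 36}
Set B = {1, 4, 5, 9, 10, 16, 19, 34, 35, 40}
A \ B includes elements in A that are not in B.
Check each element of A:
9 (in B, remove), 10 (in B, remove), 13 (not in B, keep), 20 (not in B, keep), 26 (not in B, keep), 27 (not in B, keep), 29 (not in B, keep), 31 (not in B, keep), 36 (not in B, keep)
A \ B = {13, 20, 26, 27, 29, 31, 36}

{13, 20, 26, 27, 29, 31, 36}


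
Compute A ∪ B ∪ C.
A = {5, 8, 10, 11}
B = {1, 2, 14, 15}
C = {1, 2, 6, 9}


Set A = {5, 8, 10, 11}
Set B = {1, 2, 14, 15}
Set C = {1, 2, 6, 9}
First, A ∪ B = {1, 2, 5, 8, 10, 11, 14, 15}
Then, (A ∪ B) ∪ C = {1, 2, 5, 6, 8, 9, 10, 11, 14, 15}

{1, 2, 5, 6, 8, 9, 10, 11, 14, 15}


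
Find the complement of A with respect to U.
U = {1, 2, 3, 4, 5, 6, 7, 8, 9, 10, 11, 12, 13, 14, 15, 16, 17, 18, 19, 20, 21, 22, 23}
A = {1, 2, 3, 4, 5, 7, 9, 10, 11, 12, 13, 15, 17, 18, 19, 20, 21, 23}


Universal set U = {1, 2, 3, 4, 5, 6, 7, 8, 9, 10, 11, 12, 13, 14, 15, 16, 17, 18, 19, 20, 21, 22, 23}
Set A = {1, 2, 3, 4, 5, 7, 9, 10, 11, 12, 13, 15, 17, 18, 19, 20, 21, 23}
A' = U \ A = elements in U but not in A
Checking each element of U:
1 (in A, exclude), 2 (in A, exclude), 3 (in A, exclude), 4 (in A, exclude), 5 (in A, exclude), 6 (not in A, include), 7 (in A, exclude), 8 (not in A, include), 9 (in A, exclude), 10 (in A, exclude), 11 (in A, exclude), 12 (in A, exclude), 13 (in A, exclude), 14 (not in A, include), 15 (in A, exclude), 16 (not in A, include), 17 (in A, exclude), 18 (in A, exclude), 19 (in A, exclude), 20 (in A, exclude), 21 (in A, exclude), 22 (not in A, include), 23 (in A, exclude)
A' = {6, 8, 14, 16, 22}

{6, 8, 14, 16, 22}


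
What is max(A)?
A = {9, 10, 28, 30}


Set A = {9, 10, 28, 30}
Elements in ascending order: 9, 10, 28, 30
The largest element is 30.

30


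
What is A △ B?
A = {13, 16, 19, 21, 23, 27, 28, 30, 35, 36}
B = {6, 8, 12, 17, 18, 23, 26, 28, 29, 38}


Set A = {13, 16, 19, 21, 23, 27, 28, 30, 35, 36}
Set B = {6, 8, 12, 17, 18, 23, 26, 28, 29, 38}
A △ B = (A \ B) ∪ (B \ A)
Elements in A but not B: {13, 16, 19, 21, 27, 30, 35, 36}
Elements in B but not A: {6, 8, 12, 17, 18, 26, 29, 38}
A △ B = {6, 8, 12, 13, 16, 17, 18, 19, 21, 26, 27, 29, 30, 35, 36, 38}

{6, 8, 12, 13, 16, 17, 18, 19, 21, 26, 27, 29, 30, 35, 36, 38}


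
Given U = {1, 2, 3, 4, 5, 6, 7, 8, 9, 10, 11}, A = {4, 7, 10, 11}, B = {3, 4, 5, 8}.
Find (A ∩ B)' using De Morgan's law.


U = {1, 2, 3, 4, 5, 6, 7, 8, 9, 10, 11}
A = {4, 7, 10, 11}, B = {3, 4, 5, 8}
A ∩ B = {4}
(A ∩ B)' = U \ (A ∩ B) = {1, 2, 3, 5, 6, 7, 8, 9, 10, 11}
Verification via A' ∪ B': A' = {1, 2, 3, 5, 6, 8, 9}, B' = {1, 2, 6, 7, 9, 10, 11}
A' ∪ B' = {1, 2, 3, 5, 6, 7, 8, 9, 10, 11} ✓

{1, 2, 3, 5, 6, 7, 8, 9, 10, 11}


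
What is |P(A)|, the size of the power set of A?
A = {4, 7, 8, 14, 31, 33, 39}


Set A = {4, 7, 8, 14, 31, 33, 39}
|A| = 7
The power set P(A) contains all subsets of A.
|P(A)| = 2^|A| = 2^7 = 128

128


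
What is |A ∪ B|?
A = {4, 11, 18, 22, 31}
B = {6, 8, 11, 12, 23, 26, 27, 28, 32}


Set A = {4, 11, 18, 22, 31}, |A| = 5
Set B = {6, 8, 11, 12, 23, 26, 27, 28, 32}, |B| = 9
A ∩ B = {11}, |A ∩ B| = 1
|A ∪ B| = |A| + |B| - |A ∩ B| = 5 + 9 - 1 = 13

13


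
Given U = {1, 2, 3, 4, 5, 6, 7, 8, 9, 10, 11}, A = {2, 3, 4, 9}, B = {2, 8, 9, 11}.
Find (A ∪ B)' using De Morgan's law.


U = {1, 2, 3, 4, 5, 6, 7, 8, 9, 10, 11}
A = {2, 3, 4, 9}, B = {2, 8, 9, 11}
A ∪ B = {2, 3, 4, 8, 9, 11}
(A ∪ B)' = U \ (A ∪ B) = {1, 5, 6, 7, 10}
Verification via A' ∩ B': A' = {1, 5, 6, 7, 8, 10, 11}, B' = {1, 3, 4, 5, 6, 7, 10}
A' ∩ B' = {1, 5, 6, 7, 10} ✓

{1, 5, 6, 7, 10}


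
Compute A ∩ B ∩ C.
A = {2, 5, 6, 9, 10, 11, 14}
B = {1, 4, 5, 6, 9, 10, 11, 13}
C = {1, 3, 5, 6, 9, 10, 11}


Set A = {2, 5, 6, 9, 10, 11, 14}
Set B = {1, 4, 5, 6, 9, 10, 11, 13}
Set C = {1, 3, 5, 6, 9, 10, 11}
First, A ∩ B = {5, 6, 9, 10, 11}
Then, (A ∩ B) ∩ C = {5, 6, 9, 10, 11}

{5, 6, 9, 10, 11}


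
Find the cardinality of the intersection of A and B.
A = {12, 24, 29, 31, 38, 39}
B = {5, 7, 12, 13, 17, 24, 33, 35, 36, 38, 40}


Set A = {12, 24, 29, 31, 38, 39}
Set B = {5, 7, 12, 13, 17, 24, 33, 35, 36, 38, 40}
A ∩ B = {12, 24, 38}
|A ∩ B| = 3

3


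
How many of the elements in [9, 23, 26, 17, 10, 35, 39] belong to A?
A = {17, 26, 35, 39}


Set A = {17, 26, 35, 39}
Candidates: [9, 23, 26, 17, 10, 35, 39]
Check each candidate:
9 ∉ A, 23 ∉ A, 26 ∈ A, 17 ∈ A, 10 ∉ A, 35 ∈ A, 39 ∈ A
Count of candidates in A: 4

4


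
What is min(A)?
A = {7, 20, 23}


Set A = {7, 20, 23}
Elements in ascending order: 7, 20, 23
The smallest element is 7.

7


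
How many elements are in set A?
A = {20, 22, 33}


Set A = {20, 22, 33}
Listing elements: 20, 22, 33
Counting: 3 elements
|A| = 3

3


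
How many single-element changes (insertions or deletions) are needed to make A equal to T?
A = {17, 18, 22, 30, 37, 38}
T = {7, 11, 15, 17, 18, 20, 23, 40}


Set A = {17, 18, 22, 30, 37, 38}
Set T = {7, 11, 15, 17, 18, 20, 23, 40}
Elements to remove from A (in A, not in T): {22, 30, 37, 38} → 4 removals
Elements to add to A (in T, not in A): {7, 11, 15, 20, 23, 40} → 6 additions
Total edits = 4 + 6 = 10

10


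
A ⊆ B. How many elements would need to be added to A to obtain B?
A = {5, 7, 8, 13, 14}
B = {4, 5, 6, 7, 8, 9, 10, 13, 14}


Set A = {5, 7, 8, 13, 14}, |A| = 5
Set B = {4, 5, 6, 7, 8, 9, 10, 13, 14}, |B| = 9
Since A ⊆ B: B \ A = {4, 6, 9, 10}
|B| - |A| = 9 - 5 = 4

4


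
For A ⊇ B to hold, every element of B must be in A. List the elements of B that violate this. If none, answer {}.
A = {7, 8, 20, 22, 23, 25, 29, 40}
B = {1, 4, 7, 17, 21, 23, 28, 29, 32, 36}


Set A = {7, 8, 20, 22, 23, 25, 29, 40}
Set B = {1, 4, 7, 17, 21, 23, 28, 29, 32, 36}
Check each element of B against A:
1 ∉ A (include), 4 ∉ A (include), 7 ∈ A, 17 ∉ A (include), 21 ∉ A (include), 23 ∈ A, 28 ∉ A (include), 29 ∈ A, 32 ∉ A (include), 36 ∉ A (include)
Elements of B not in A: {1, 4, 17, 21, 28, 32, 36}

{1, 4, 17, 21, 28, 32, 36}


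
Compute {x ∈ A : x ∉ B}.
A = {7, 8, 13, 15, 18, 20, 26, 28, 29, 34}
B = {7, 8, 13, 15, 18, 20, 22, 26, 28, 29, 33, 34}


Set A = {7, 8, 13, 15, 18, 20, 26, 28, 29, 34}
Set B = {7, 8, 13, 15, 18, 20, 22, 26, 28, 29, 33, 34}
Check each element of A against B:
7 ∈ B, 8 ∈ B, 13 ∈ B, 15 ∈ B, 18 ∈ B, 20 ∈ B, 26 ∈ B, 28 ∈ B, 29 ∈ B, 34 ∈ B
Elements of A not in B: {}

{}


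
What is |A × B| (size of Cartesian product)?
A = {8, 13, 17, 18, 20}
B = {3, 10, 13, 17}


Set A = {8, 13, 17, 18, 20} has 5 elements.
Set B = {3, 10, 13, 17} has 4 elements.
|A × B| = |A| × |B| = 5 × 4 = 20

20


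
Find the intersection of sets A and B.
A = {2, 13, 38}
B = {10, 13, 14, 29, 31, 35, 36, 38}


Set A = {2, 13, 38}
Set B = {10, 13, 14, 29, 31, 35, 36, 38}
A ∩ B includes only elements in both sets.
Check each element of A against B:
2 ✗, 13 ✓, 38 ✓
A ∩ B = {13, 38}

{13, 38}


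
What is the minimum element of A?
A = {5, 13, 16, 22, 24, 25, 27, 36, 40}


Set A = {5, 13, 16, 22, 24, 25, 27, 36, 40}
Elements in ascending order: 5, 13, 16, 22, 24, 25, 27, 36, 40
The smallest element is 5.

5


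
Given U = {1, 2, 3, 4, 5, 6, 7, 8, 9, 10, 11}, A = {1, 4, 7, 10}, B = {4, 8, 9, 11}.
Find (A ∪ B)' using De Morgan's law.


U = {1, 2, 3, 4, 5, 6, 7, 8, 9, 10, 11}
A = {1, 4, 7, 10}, B = {4, 8, 9, 11}
A ∪ B = {1, 4, 7, 8, 9, 10, 11}
(A ∪ B)' = U \ (A ∪ B) = {2, 3, 5, 6}
Verification via A' ∩ B': A' = {2, 3, 5, 6, 8, 9, 11}, B' = {1, 2, 3, 5, 6, 7, 10}
A' ∩ B' = {2, 3, 5, 6} ✓

{2, 3, 5, 6}


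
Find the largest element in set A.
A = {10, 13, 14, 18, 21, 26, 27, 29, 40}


Set A = {10, 13, 14, 18, 21, 26, 27, 29, 40}
Elements in ascending order: 10, 13, 14, 18, 21, 26, 27, 29, 40
The largest element is 40.

40


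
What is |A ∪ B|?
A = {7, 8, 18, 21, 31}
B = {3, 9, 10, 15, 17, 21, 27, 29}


Set A = {7, 8, 18, 21, 31}, |A| = 5
Set B = {3, 9, 10, 15, 17, 21, 27, 29}, |B| = 8
A ∩ B = {21}, |A ∩ B| = 1
|A ∪ B| = |A| + |B| - |A ∩ B| = 5 + 8 - 1 = 12

12


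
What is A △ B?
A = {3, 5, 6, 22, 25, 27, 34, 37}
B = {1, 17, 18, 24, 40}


Set A = {3, 5, 6, 22, 25, 27, 34, 37}
Set B = {1, 17, 18, 24, 40}
A △ B = (A \ B) ∪ (B \ A)
Elements in A but not B: {3, 5, 6, 22, 25, 27, 34, 37}
Elements in B but not A: {1, 17, 18, 24, 40}
A △ B = {1, 3, 5, 6, 17, 18, 22, 24, 25, 27, 34, 37, 40}

{1, 3, 5, 6, 17, 18, 22, 24, 25, 27, 34, 37, 40}


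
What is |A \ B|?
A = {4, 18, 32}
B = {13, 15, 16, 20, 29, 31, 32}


Set A = {4, 18, 32}
Set B = {13, 15, 16, 20, 29, 31, 32}
A \ B = {4, 18}
|A \ B| = 2

2


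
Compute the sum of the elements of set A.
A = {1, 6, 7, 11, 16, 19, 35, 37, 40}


Set A = {1, 6, 7, 11, 16, 19, 35, 37, 40}
Sum = 1 + 6 + 7 + 11 + 16 + 19 + 35 + 37 + 40 = 172

172


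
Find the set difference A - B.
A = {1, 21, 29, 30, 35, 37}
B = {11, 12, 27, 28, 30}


Set A = {1, 21, 29, 30, 35, 37}
Set B = {11, 12, 27, 28, 30}
A \ B includes elements in A that are not in B.
Check each element of A:
1 (not in B, keep), 21 (not in B, keep), 29 (not in B, keep), 30 (in B, remove), 35 (not in B, keep), 37 (not in B, keep)
A \ B = {1, 21, 29, 35, 37}

{1, 21, 29, 35, 37}


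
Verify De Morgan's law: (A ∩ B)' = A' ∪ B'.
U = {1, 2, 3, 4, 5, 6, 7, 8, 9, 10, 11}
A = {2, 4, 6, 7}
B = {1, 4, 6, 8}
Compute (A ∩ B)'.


U = {1, 2, 3, 4, 5, 6, 7, 8, 9, 10, 11}
A = {2, 4, 6, 7}, B = {1, 4, 6, 8}
A ∩ B = {4, 6}
(A ∩ B)' = U \ (A ∩ B) = {1, 2, 3, 5, 7, 8, 9, 10, 11}
Verification via A' ∪ B': A' = {1, 3, 5, 8, 9, 10, 11}, B' = {2, 3, 5, 7, 9, 10, 11}
A' ∪ B' = {1, 2, 3, 5, 7, 8, 9, 10, 11} ✓

{1, 2, 3, 5, 7, 8, 9, 10, 11}


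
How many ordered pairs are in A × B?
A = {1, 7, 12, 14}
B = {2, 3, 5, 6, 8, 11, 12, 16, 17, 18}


Set A = {1, 7, 12, 14} has 4 elements.
Set B = {2, 3, 5, 6, 8, 11, 12, 16, 17, 18} has 10 elements.
|A × B| = |A| × |B| = 4 × 10 = 40

40


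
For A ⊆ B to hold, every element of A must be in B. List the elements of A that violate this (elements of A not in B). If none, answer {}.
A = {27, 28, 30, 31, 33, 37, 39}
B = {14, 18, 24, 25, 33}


Set A = {27, 28, 30, 31, 33, 37, 39}
Set B = {14, 18, 24, 25, 33}
Check each element of A against B:
27 ∉ B (include), 28 ∉ B (include), 30 ∉ B (include), 31 ∉ B (include), 33 ∈ B, 37 ∉ B (include), 39 ∉ B (include)
Elements of A not in B: {27, 28, 30, 31, 37, 39}

{27, 28, 30, 31, 37, 39}


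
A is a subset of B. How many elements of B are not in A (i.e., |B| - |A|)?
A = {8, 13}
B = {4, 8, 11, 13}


Set A = {8, 13}, |A| = 2
Set B = {4, 8, 11, 13}, |B| = 4
Since A ⊆ B: B \ A = {4, 11}
|B| - |A| = 4 - 2 = 2

2


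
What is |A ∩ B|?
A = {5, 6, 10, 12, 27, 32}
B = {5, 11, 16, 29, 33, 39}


Set A = {5, 6, 10, 12, 27, 32}
Set B = {5, 11, 16, 29, 33, 39}
A ∩ B = {5}
|A ∩ B| = 1

1


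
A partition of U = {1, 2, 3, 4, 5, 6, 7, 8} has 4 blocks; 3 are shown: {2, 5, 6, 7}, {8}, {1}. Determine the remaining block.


U = {1, 2, 3, 4, 5, 6, 7, 8}
Shown blocks: {2, 5, 6, 7}, {8}, {1}
A partition's blocks are pairwise disjoint and cover U, so the missing block = U \ (union of shown blocks).
Union of shown blocks: {1, 2, 5, 6, 7, 8}
Missing block = U \ (union) = {3, 4}

{3, 4}


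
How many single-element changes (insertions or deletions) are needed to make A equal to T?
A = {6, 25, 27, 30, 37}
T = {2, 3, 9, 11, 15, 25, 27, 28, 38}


Set A = {6, 25, 27, 30, 37}
Set T = {2, 3, 9, 11, 15, 25, 27, 28, 38}
Elements to remove from A (in A, not in T): {6, 30, 37} → 3 removals
Elements to add to A (in T, not in A): {2, 3, 9, 11, 15, 28, 38} → 7 additions
Total edits = 3 + 7 = 10

10


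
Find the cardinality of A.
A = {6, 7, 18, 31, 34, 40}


Set A = {6, 7, 18, 31, 34, 40}
Listing elements: 6, 7, 18, 31, 34, 40
Counting: 6 elements
|A| = 6

6


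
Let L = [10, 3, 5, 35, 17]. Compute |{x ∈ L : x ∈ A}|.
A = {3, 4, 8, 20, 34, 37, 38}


Set A = {3, 4, 8, 20, 34, 37, 38}
Candidates: [10, 3, 5, 35, 17]
Check each candidate:
10 ∉ A, 3 ∈ A, 5 ∉ A, 35 ∉ A, 17 ∉ A
Count of candidates in A: 1

1


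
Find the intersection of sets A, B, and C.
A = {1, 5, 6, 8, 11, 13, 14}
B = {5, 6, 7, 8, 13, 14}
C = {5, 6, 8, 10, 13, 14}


Set A = {1, 5, 6, 8, 11, 13, 14}
Set B = {5, 6, 7, 8, 13, 14}
Set C = {5, 6, 8, 10, 13, 14}
First, A ∩ B = {5, 6, 8, 13, 14}
Then, (A ∩ B) ∩ C = {5, 6, 8, 13, 14}

{5, 6, 8, 13, 14}


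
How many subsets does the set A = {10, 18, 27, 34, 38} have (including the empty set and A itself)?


Set A = {10, 18, 27, 34, 38}
|A| = 5
The power set P(A) contains all subsets of A.
|P(A)| = 2^|A| = 2^5 = 32

32


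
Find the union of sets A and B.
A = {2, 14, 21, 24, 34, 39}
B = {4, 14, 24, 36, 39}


Set A = {2, 14, 21, 24, 34, 39}
Set B = {4, 14, 24, 36, 39}
A ∪ B includes all elements in either set.
Elements from A: {2, 14, 21, 24, 34, 39}
Elements from B not already included: {4, 36}
A ∪ B = {2, 4, 14, 21, 24, 34, 36, 39}

{2, 4, 14, 21, 24, 34, 36, 39}


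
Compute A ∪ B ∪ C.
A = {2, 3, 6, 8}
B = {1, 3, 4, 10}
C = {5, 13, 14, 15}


Set A = {2, 3, 6, 8}
Set B = {1, 3, 4, 10}
Set C = {5, 13, 14, 15}
First, A ∪ B = {1, 2, 3, 4, 6, 8, 10}
Then, (A ∪ B) ∪ C = {1, 2, 3, 4, 5, 6, 8, 10, 13, 14, 15}

{1, 2, 3, 4, 5, 6, 8, 10, 13, 14, 15}


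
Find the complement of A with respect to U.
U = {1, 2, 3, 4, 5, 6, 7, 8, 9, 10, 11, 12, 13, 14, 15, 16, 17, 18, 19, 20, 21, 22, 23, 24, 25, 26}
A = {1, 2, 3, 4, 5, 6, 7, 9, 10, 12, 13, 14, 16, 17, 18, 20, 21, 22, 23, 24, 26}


Universal set U = {1, 2, 3, 4, 5, 6, 7, 8, 9, 10, 11, 12, 13, 14, 15, 16, 17, 18, 19, 20, 21, 22, 23, 24, 25, 26}
Set A = {1, 2, 3, 4, 5, 6, 7, 9, 10, 12, 13, 14, 16, 17, 18, 20, 21, 22, 23, 24, 26}
A' = U \ A = elements in U but not in A
Checking each element of U:
1 (in A, exclude), 2 (in A, exclude), 3 (in A, exclude), 4 (in A, exclude), 5 (in A, exclude), 6 (in A, exclude), 7 (in A, exclude), 8 (not in A, include), 9 (in A, exclude), 10 (in A, exclude), 11 (not in A, include), 12 (in A, exclude), 13 (in A, exclude), 14 (in A, exclude), 15 (not in A, include), 16 (in A, exclude), 17 (in A, exclude), 18 (in A, exclude), 19 (not in A, include), 20 (in A, exclude), 21 (in A, exclude), 22 (in A, exclude), 23 (in A, exclude), 24 (in A, exclude), 25 (not in A, include), 26 (in A, exclude)
A' = {8, 11, 15, 19, 25}

{8, 11, 15, 19, 25}


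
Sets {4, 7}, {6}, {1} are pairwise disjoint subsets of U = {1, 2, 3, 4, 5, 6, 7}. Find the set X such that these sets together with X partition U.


U = {1, 2, 3, 4, 5, 6, 7}
Shown blocks: {4, 7}, {6}, {1}
A partition's blocks are pairwise disjoint and cover U, so the missing block = U \ (union of shown blocks).
Union of shown blocks: {1, 4, 6, 7}
Missing block = U \ (union) = {2, 3, 5}

{2, 3, 5}


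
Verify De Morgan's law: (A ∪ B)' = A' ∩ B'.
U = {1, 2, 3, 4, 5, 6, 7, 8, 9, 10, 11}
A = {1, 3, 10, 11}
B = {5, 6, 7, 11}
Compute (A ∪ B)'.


U = {1, 2, 3, 4, 5, 6, 7, 8, 9, 10, 11}
A = {1, 3, 10, 11}, B = {5, 6, 7, 11}
A ∪ B = {1, 3, 5, 6, 7, 10, 11}
(A ∪ B)' = U \ (A ∪ B) = {2, 4, 8, 9}
Verification via A' ∩ B': A' = {2, 4, 5, 6, 7, 8, 9}, B' = {1, 2, 3, 4, 8, 9, 10}
A' ∩ B' = {2, 4, 8, 9} ✓

{2, 4, 8, 9}


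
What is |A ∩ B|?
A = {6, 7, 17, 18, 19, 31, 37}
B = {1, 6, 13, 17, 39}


Set A = {6, 7, 17, 18, 19, 31, 37}
Set B = {1, 6, 13, 17, 39}
A ∩ B = {6, 17}
|A ∩ B| = 2

2


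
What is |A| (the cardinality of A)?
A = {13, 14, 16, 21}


Set A = {13, 14, 16, 21}
Listing elements: 13, 14, 16, 21
Counting: 4 elements
|A| = 4

4


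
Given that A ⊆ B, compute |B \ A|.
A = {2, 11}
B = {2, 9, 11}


Set A = {2, 11}, |A| = 2
Set B = {2, 9, 11}, |B| = 3
Since A ⊆ B: B \ A = {9}
|B| - |A| = 3 - 2 = 1

1


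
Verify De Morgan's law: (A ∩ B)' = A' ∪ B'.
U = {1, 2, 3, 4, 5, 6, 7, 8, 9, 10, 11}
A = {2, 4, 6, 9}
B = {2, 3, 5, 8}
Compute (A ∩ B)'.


U = {1, 2, 3, 4, 5, 6, 7, 8, 9, 10, 11}
A = {2, 4, 6, 9}, B = {2, 3, 5, 8}
A ∩ B = {2}
(A ∩ B)' = U \ (A ∩ B) = {1, 3, 4, 5, 6, 7, 8, 9, 10, 11}
Verification via A' ∪ B': A' = {1, 3, 5, 7, 8, 10, 11}, B' = {1, 4, 6, 7, 9, 10, 11}
A' ∪ B' = {1, 3, 4, 5, 6, 7, 8, 9, 10, 11} ✓

{1, 3, 4, 5, 6, 7, 8, 9, 10, 11}


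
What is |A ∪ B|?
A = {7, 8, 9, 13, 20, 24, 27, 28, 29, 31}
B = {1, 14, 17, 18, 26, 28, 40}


Set A = {7, 8, 9, 13, 20, 24, 27, 28, 29, 31}, |A| = 10
Set B = {1, 14, 17, 18, 26, 28, 40}, |B| = 7
A ∩ B = {28}, |A ∩ B| = 1
|A ∪ B| = |A| + |B| - |A ∩ B| = 10 + 7 - 1 = 16

16


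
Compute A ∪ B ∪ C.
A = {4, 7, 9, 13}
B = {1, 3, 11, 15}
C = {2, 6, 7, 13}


Set A = {4, 7, 9, 13}
Set B = {1, 3, 11, 15}
Set C = {2, 6, 7, 13}
First, A ∪ B = {1, 3, 4, 7, 9, 11, 13, 15}
Then, (A ∪ B) ∪ C = {1, 2, 3, 4, 6, 7, 9, 11, 13, 15}

{1, 2, 3, 4, 6, 7, 9, 11, 13, 15}


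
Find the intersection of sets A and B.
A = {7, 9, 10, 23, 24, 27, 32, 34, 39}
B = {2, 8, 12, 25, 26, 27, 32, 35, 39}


Set A = {7, 9, 10, 23, 24, 27, 32, 34, 39}
Set B = {2, 8, 12, 25, 26, 27, 32, 35, 39}
A ∩ B includes only elements in both sets.
Check each element of A against B:
7 ✗, 9 ✗, 10 ✗, 23 ✗, 24 ✗, 27 ✓, 32 ✓, 34 ✗, 39 ✓
A ∩ B = {27, 32, 39}

{27, 32, 39}


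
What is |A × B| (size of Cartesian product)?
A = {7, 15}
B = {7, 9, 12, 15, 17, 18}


Set A = {7, 15} has 2 elements.
Set B = {7, 9, 12, 15, 17, 18} has 6 elements.
|A × B| = |A| × |B| = 2 × 6 = 12

12


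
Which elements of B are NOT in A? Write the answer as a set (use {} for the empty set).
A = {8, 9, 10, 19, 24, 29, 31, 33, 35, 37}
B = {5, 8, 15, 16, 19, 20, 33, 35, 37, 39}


Set A = {8, 9, 10, 19, 24, 29, 31, 33, 35, 37}
Set B = {5, 8, 15, 16, 19, 20, 33, 35, 37, 39}
Check each element of B against A:
5 ∉ A (include), 8 ∈ A, 15 ∉ A (include), 16 ∉ A (include), 19 ∈ A, 20 ∉ A (include), 33 ∈ A, 35 ∈ A, 37 ∈ A, 39 ∉ A (include)
Elements of B not in A: {5, 15, 16, 20, 39}

{5, 15, 16, 20, 39}


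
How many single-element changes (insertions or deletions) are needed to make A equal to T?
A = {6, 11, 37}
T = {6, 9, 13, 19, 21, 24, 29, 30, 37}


Set A = {6, 11, 37}
Set T = {6, 9, 13, 19, 21, 24, 29, 30, 37}
Elements to remove from A (in A, not in T): {11} → 1 removals
Elements to add to A (in T, not in A): {9, 13, 19, 21, 24, 29, 30} → 7 additions
Total edits = 1 + 7 = 8

8


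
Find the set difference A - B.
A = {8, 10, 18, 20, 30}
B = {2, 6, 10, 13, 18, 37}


Set A = {8, 10, 18, 20, 30}
Set B = {2, 6, 10, 13, 18, 37}
A \ B includes elements in A that are not in B.
Check each element of A:
8 (not in B, keep), 10 (in B, remove), 18 (in B, remove), 20 (not in B, keep), 30 (not in B, keep)
A \ B = {8, 20, 30}

{8, 20, 30}


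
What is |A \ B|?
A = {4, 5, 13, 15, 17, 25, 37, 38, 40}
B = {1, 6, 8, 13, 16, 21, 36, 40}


Set A = {4, 5, 13, 15, 17, 25, 37, 38, 40}
Set B = {1, 6, 8, 13, 16, 21, 36, 40}
A \ B = {4, 5, 15, 17, 25, 37, 38}
|A \ B| = 7

7


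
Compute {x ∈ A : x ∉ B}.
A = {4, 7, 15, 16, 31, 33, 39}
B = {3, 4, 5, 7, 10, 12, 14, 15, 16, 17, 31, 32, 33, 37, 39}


Set A = {4, 7, 15, 16, 31, 33, 39}
Set B = {3, 4, 5, 7, 10, 12, 14, 15, 16, 17, 31, 32, 33, 37, 39}
Check each element of A against B:
4 ∈ B, 7 ∈ B, 15 ∈ B, 16 ∈ B, 31 ∈ B, 33 ∈ B, 39 ∈ B
Elements of A not in B: {}

{}


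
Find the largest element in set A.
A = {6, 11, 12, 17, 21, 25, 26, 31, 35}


Set A = {6, 11, 12, 17, 21, 25, 26, 31, 35}
Elements in ascending order: 6, 11, 12, 17, 21, 25, 26, 31, 35
The largest element is 35.

35


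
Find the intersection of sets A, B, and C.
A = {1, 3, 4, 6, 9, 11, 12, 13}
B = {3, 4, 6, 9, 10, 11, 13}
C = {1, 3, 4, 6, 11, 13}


Set A = {1, 3, 4, 6, 9, 11, 12, 13}
Set B = {3, 4, 6, 9, 10, 11, 13}
Set C = {1, 3, 4, 6, 11, 13}
First, A ∩ B = {3, 4, 6, 9, 11, 13}
Then, (A ∩ B) ∩ C = {3, 4, 6, 11, 13}

{3, 4, 6, 11, 13}


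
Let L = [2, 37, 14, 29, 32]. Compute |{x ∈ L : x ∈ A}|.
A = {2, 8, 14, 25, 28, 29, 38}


Set A = {2, 8, 14, 25, 28, 29, 38}
Candidates: [2, 37, 14, 29, 32]
Check each candidate:
2 ∈ A, 37 ∉ A, 14 ∈ A, 29 ∈ A, 32 ∉ A
Count of candidates in A: 3

3


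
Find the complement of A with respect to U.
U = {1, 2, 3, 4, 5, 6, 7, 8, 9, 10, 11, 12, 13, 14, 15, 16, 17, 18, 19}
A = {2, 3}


Universal set U = {1, 2, 3, 4, 5, 6, 7, 8, 9, 10, 11, 12, 13, 14, 15, 16, 17, 18, 19}
Set A = {2, 3}
A' = U \ A = elements in U but not in A
Checking each element of U:
1 (not in A, include), 2 (in A, exclude), 3 (in A, exclude), 4 (not in A, include), 5 (not in A, include), 6 (not in A, include), 7 (not in A, include), 8 (not in A, include), 9 (not in A, include), 10 (not in A, include), 11 (not in A, include), 12 (not in A, include), 13 (not in A, include), 14 (not in A, include), 15 (not in A, include), 16 (not in A, include), 17 (not in A, include), 18 (not in A, include), 19 (not in A, include)
A' = {1, 4, 5, 6, 7, 8, 9, 10, 11, 12, 13, 14, 15, 16, 17, 18, 19}

{1, 4, 5, 6, 7, 8, 9, 10, 11, 12, 13, 14, 15, 16, 17, 18, 19}


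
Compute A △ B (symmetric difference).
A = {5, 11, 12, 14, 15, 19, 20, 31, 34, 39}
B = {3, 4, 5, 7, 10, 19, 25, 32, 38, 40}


Set A = {5, 11, 12, 14, 15, 19, 20, 31, 34, 39}
Set B = {3, 4, 5, 7, 10, 19, 25, 32, 38, 40}
A △ B = (A \ B) ∪ (B \ A)
Elements in A but not B: {11, 12, 14, 15, 20, 31, 34, 39}
Elements in B but not A: {3, 4, 7, 10, 25, 32, 38, 40}
A △ B = {3, 4, 7, 10, 11, 12, 14, 15, 20, 25, 31, 32, 34, 38, 39, 40}

{3, 4, 7, 10, 11, 12, 14, 15, 20, 25, 31, 32, 34, 38, 39, 40}


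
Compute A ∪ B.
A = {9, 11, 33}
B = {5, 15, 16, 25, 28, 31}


Set A = {9, 11, 33}
Set B = {5, 15, 16, 25, 28, 31}
A ∪ B includes all elements in either set.
Elements from A: {9, 11, 33}
Elements from B not already included: {5, 15, 16, 25, 28, 31}
A ∪ B = {5, 9, 11, 15, 16, 25, 28, 31, 33}

{5, 9, 11, 15, 16, 25, 28, 31, 33}


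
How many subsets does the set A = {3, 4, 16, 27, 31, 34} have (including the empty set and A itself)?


Set A = {3, 4, 16, 27, 31, 34}
|A| = 6
The power set P(A) contains all subsets of A.
|P(A)| = 2^|A| = 2^6 = 64

64


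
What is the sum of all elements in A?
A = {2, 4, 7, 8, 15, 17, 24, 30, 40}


Set A = {2, 4, 7, 8, 15, 17, 24, 30, 40}
Sum = 2 + 4 + 7 + 8 + 15 + 17 + 24 + 30 + 40 = 147

147


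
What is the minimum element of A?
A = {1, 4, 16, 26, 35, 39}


Set A = {1, 4, 16, 26, 35, 39}
Elements in ascending order: 1, 4, 16, 26, 35, 39
The smallest element is 1.

1


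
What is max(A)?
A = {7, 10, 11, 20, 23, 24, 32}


Set A = {7, 10, 11, 20, 23, 24, 32}
Elements in ascending order: 7, 10, 11, 20, 23, 24, 32
The largest element is 32.

32


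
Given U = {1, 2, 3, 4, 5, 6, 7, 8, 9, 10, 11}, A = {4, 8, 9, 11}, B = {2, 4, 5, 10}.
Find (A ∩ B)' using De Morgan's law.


U = {1, 2, 3, 4, 5, 6, 7, 8, 9, 10, 11}
A = {4, 8, 9, 11}, B = {2, 4, 5, 10}
A ∩ B = {4}
(A ∩ B)' = U \ (A ∩ B) = {1, 2, 3, 5, 6, 7, 8, 9, 10, 11}
Verification via A' ∪ B': A' = {1, 2, 3, 5, 6, 7, 10}, B' = {1, 3, 6, 7, 8, 9, 11}
A' ∪ B' = {1, 2, 3, 5, 6, 7, 8, 9, 10, 11} ✓

{1, 2, 3, 5, 6, 7, 8, 9, 10, 11}


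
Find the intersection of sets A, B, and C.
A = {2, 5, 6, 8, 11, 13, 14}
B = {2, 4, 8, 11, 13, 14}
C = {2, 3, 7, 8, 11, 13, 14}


Set A = {2, 5, 6, 8, 11, 13, 14}
Set B = {2, 4, 8, 11, 13, 14}
Set C = {2, 3, 7, 8, 11, 13, 14}
First, A ∩ B = {2, 8, 11, 13, 14}
Then, (A ∩ B) ∩ C = {2, 8, 11, 13, 14}

{2, 8, 11, 13, 14}


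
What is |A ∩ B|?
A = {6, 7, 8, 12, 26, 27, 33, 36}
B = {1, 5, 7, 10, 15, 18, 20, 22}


Set A = {6, 7, 8, 12, 26, 27, 33, 36}
Set B = {1, 5, 7, 10, 15, 18, 20, 22}
A ∩ B = {7}
|A ∩ B| = 1

1


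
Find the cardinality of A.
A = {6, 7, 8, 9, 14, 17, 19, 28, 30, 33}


Set A = {6, 7, 8, 9, 14, 17, 19, 28, 30, 33}
Listing elements: 6, 7, 8, 9, 14, 17, 19, 28, 30, 33
Counting: 10 elements
|A| = 10

10


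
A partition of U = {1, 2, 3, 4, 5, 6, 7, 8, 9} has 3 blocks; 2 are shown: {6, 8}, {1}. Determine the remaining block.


U = {1, 2, 3, 4, 5, 6, 7, 8, 9}
Shown blocks: {6, 8}, {1}
A partition's blocks are pairwise disjoint and cover U, so the missing block = U \ (union of shown blocks).
Union of shown blocks: {1, 6, 8}
Missing block = U \ (union) = {2, 3, 4, 5, 7, 9}

{2, 3, 4, 5, 7, 9}


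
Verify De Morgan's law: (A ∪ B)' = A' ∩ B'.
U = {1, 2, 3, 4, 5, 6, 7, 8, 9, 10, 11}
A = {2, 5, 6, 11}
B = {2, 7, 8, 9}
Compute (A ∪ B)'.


U = {1, 2, 3, 4, 5, 6, 7, 8, 9, 10, 11}
A = {2, 5, 6, 11}, B = {2, 7, 8, 9}
A ∪ B = {2, 5, 6, 7, 8, 9, 11}
(A ∪ B)' = U \ (A ∪ B) = {1, 3, 4, 10}
Verification via A' ∩ B': A' = {1, 3, 4, 7, 8, 9, 10}, B' = {1, 3, 4, 5, 6, 10, 11}
A' ∩ B' = {1, 3, 4, 10} ✓

{1, 3, 4, 10}


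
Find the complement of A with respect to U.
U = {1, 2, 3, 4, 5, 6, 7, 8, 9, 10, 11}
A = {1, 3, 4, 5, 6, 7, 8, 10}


Universal set U = {1, 2, 3, 4, 5, 6, 7, 8, 9, 10, 11}
Set A = {1, 3, 4, 5, 6, 7, 8, 10}
A' = U \ A = elements in U but not in A
Checking each element of U:
1 (in A, exclude), 2 (not in A, include), 3 (in A, exclude), 4 (in A, exclude), 5 (in A, exclude), 6 (in A, exclude), 7 (in A, exclude), 8 (in A, exclude), 9 (not in A, include), 10 (in A, exclude), 11 (not in A, include)
A' = {2, 9, 11}

{2, 9, 11}


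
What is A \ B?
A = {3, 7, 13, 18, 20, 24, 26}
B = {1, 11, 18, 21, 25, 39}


Set A = {3, 7, 13, 18, 20, 24, 26}
Set B = {1, 11, 18, 21, 25, 39}
A \ B includes elements in A that are not in B.
Check each element of A:
3 (not in B, keep), 7 (not in B, keep), 13 (not in B, keep), 18 (in B, remove), 20 (not in B, keep), 24 (not in B, keep), 26 (not in B, keep)
A \ B = {3, 7, 13, 20, 24, 26}

{3, 7, 13, 20, 24, 26}


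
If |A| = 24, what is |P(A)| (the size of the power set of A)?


The set has 24 elements.
The power set contains all possible subsets.
|P(A)| = 2^|A| = 2^24 = 16777216

16777216


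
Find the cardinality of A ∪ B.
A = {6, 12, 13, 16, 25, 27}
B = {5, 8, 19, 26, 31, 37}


Set A = {6, 12, 13, 16, 25, 27}, |A| = 6
Set B = {5, 8, 19, 26, 31, 37}, |B| = 6
A ∩ B = {}, |A ∩ B| = 0
|A ∪ B| = |A| + |B| - |A ∩ B| = 6 + 6 - 0 = 12

12


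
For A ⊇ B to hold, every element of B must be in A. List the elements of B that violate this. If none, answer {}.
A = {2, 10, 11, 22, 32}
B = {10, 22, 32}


Set A = {2, 10, 11, 22, 32}
Set B = {10, 22, 32}
Check each element of B against A:
10 ∈ A, 22 ∈ A, 32 ∈ A
Elements of B not in A: {}

{}


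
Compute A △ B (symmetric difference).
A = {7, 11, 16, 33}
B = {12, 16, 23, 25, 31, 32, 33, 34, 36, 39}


Set A = {7, 11, 16, 33}
Set B = {12, 16, 23, 25, 31, 32, 33, 34, 36, 39}
A △ B = (A \ B) ∪ (B \ A)
Elements in A but not B: {7, 11}
Elements in B but not A: {12, 23, 25, 31, 32, 34, 36, 39}
A △ B = {7, 11, 12, 23, 25, 31, 32, 34, 36, 39}

{7, 11, 12, 23, 25, 31, 32, 34, 36, 39}


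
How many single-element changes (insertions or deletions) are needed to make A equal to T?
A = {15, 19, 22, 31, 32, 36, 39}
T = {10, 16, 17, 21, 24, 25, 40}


Set A = {15, 19, 22, 31, 32, 36, 39}
Set T = {10, 16, 17, 21, 24, 25, 40}
Elements to remove from A (in A, not in T): {15, 19, 22, 31, 32, 36, 39} → 7 removals
Elements to add to A (in T, not in A): {10, 16, 17, 21, 24, 25, 40} → 7 additions
Total edits = 7 + 7 = 14

14


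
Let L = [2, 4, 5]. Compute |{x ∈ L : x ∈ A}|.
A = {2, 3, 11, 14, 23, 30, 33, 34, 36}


Set A = {2, 3, 11, 14, 23, 30, 33, 34, 36}
Candidates: [2, 4, 5]
Check each candidate:
2 ∈ A, 4 ∉ A, 5 ∉ A
Count of candidates in A: 1

1


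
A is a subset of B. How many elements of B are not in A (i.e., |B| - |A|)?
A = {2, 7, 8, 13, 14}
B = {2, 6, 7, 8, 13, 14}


Set A = {2, 7, 8, 13, 14}, |A| = 5
Set B = {2, 6, 7, 8, 13, 14}, |B| = 6
Since A ⊆ B: B \ A = {6}
|B| - |A| = 6 - 5 = 1

1


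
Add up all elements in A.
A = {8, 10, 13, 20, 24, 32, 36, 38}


Set A = {8, 10, 13, 20, 24, 32, 36, 38}
Sum = 8 + 10 + 13 + 20 + 24 + 32 + 36 + 38 = 181

181
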